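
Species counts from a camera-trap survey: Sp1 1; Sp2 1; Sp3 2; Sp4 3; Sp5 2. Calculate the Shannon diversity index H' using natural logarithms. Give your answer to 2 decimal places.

Total N = 1+1+2+3+2 = 9, so the proportions are 0.1111, 0.1111, 0.2222, 0.3333, 0.2222 (working shown to 4 dp, full precision carried).
Each pᵢ ln pᵢ term: 0.1111×(-2.1972)=-0.2441, 0.1111×(-2.1972)=-0.2441, 0.2222×(-1.5041)=-0.3342, 0.3333×(-1.0986)=-0.3662, 0.2222×(-1.5041)=-0.3342.
Sum = -1.5230, so H' = 1.52.

1.52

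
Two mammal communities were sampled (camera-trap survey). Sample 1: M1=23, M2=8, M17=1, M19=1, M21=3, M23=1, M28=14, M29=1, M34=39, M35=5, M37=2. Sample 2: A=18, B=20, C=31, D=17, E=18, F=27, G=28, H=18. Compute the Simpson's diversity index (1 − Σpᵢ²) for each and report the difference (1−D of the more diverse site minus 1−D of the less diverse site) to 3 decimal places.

Sample 1: N=98, proportions 0.23469, 0.08163, 0.0102, 0.0102, 0.03061, 0.0102, 0.14286, 0.0102, 0.39796, 0.05102, 0.02041, giving 1−D = 0.75510 (working shown to 5 dp, full precision carried).
Sample 2: N=177, proportions 0.10169, 0.11299, 0.17514, 0.09605, 0.10169, 0.15254, 0.15819, 0.10169, giving 1−D = 0.86801.
Difference = |0.75510 − 0.86801| = 0.11291, i.e. 0.113 to 3 decimal places.

0.113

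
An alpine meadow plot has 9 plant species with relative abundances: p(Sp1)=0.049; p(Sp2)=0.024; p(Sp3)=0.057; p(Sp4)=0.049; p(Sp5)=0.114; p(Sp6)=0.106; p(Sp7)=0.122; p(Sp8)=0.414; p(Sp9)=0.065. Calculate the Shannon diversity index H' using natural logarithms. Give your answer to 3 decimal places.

Each pᵢ ln pᵢ term (working shown to 5 dp, full precision carried): 0.049×(-3.01593)=-0.14778, 0.024×(-3.72970)=-0.08951, 0.057×(-2.86470)=-0.16329, 0.049×(-3.01593)=-0.14778, 0.114×(-2.17156)=-0.24756, 0.106×(-2.24432)=-0.23790, 0.122×(-2.10373)=-0.25666, 0.414×(-0.88189)=-0.36510, 0.065×(-2.73337)=-0.17767.
Sum = -1.83324, so H' = 1.833.

1.833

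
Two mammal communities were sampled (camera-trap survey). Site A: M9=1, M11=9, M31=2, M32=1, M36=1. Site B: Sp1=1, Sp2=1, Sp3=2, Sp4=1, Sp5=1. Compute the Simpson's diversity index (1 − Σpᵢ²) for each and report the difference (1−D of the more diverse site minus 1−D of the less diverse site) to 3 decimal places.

0.227

Site A: N=14, proportions 0.07143, 0.64286, 0.14286, 0.07143, 0.07143, giving 1−D = 0.55102 (working shown to 5 dp, full precision carried).
Site B: N=6, proportions 0.16667, 0.16667, 0.33333, 0.16667, 0.16667, giving 1−D = 0.77778.
Difference = |0.55102 − 0.77778| = 0.22676, i.e. 0.227 to 3 decimal places.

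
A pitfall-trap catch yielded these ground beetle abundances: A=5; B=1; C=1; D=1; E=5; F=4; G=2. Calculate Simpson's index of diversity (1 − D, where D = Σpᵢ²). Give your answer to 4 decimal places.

0.7978

Total N = 5+1+1+1+5+4+2 = 19, so the proportions are 0.263158, 0.052632, 0.052632, 0.052632, 0.263158, 0.210526, 0.105263 (working shown to 6 dp, full precision carried).
D = 0.263158² + 0.052632² + 0.052632² + 0.052632² + 0.263158² + 0.210526² + 0.105263² = 0.069252 + 0.002770 + 0.002770 + 0.002770 + 0.069252 + 0.044321 + 0.011080 = 0.202216.
So 1 − D = 0.797784, i.e. 0.7978 to 4 decimal places.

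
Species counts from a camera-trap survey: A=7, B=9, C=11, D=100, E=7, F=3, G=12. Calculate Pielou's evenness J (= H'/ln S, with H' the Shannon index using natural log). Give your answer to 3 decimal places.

0.616

Total N = 7+9+11+100+7+3+12 = 149, so the proportions are 0.04698, 0.0604, 0.07383, 0.67114, 0.04698, 0.02013, 0.08054 (working shown to 5 dp, full precision carried).
H' = −Σ pᵢ ln pᵢ = −((-0.14367) + (-0.16953) + (-0.19239) + (-0.26763) + (-0.14367) + (-0.07863) + (-0.20288)) = 1.19840.
With S = 7 species, ln S = 1.94591, so J = 1.19840/1.94591 = 0.61586, i.e. 0.616 to 3 decimal places.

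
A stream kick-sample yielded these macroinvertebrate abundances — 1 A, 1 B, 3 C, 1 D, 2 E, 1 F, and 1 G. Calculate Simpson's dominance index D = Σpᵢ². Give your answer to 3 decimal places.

0.180

Total N = 1+1+3+1+2+1+1 = 10, so the proportions are 0.1, 0.1, 0.3, 0.1, 0.2, 0.1, 0.1 (working shown to 5 dp, full precision carried).
D = 0.1² + 0.1² + 0.3² + 0.1² + 0.2² + 0.1² + 0.1² = 0.01000 + 0.01000 + 0.09000 + 0.01000 + 0.04000 + 0.01000 + 0.01000 = 0.18000.
To 3 decimal places, D = 0.180.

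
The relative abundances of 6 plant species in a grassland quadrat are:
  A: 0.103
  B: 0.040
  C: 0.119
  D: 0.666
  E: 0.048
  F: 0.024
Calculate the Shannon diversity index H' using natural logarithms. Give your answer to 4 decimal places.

1.1222

Each pᵢ ln pᵢ term (working shown to 6 dp, full precision carried): 0.103×(-2.273026)=-0.234122, 0.04×(-3.218876)=-0.128755, 0.119×(-2.128632)=-0.253307, 0.666×(-0.406466)=-0.270706, 0.048×(-3.036554)=-0.145755, 0.024×(-3.729701)=-0.089513.
Sum = -1.122157, so H' = 1.1222.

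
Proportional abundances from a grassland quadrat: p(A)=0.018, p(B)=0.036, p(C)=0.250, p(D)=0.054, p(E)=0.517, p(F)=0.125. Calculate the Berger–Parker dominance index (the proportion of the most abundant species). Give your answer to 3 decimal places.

The largest proportion is 0.517, i.e. d = 0.517 to 3 decimal places.

0.517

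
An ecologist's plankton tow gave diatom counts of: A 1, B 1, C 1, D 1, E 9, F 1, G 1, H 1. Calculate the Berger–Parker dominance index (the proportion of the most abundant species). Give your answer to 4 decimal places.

0.5625

Total N = 1+1+1+1+9+1+1+1 = 16, so the proportions are 0.0625, 0.0625, 0.0625, 0.0625, 0.5625, 0.0625, 0.0625, 0.0625 (working shown to 6 dp, full precision carried).
The largest proportion is 0.5625, i.e. d = 0.5625 to 4 decimal places.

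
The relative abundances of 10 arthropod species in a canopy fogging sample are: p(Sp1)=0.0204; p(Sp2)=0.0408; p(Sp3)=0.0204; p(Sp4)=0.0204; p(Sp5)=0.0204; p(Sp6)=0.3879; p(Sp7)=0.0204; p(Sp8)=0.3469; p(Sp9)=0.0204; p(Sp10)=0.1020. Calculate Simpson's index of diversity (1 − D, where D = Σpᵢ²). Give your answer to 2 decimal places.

0.71

D = 0.0204² + 0.0408² + 0.0204² + 0.0204² + 0.0204² + 0.3879² + 0.0204² + 0.3469² + 0.0204² + 0.102² = 0.0004 + 0.0017 + 0.0004 + 0.0004 + 0.0004 + 0.1505 + 0.0004 + 0.1203 + 0.0004 + 0.0104 = 0.2854 (working shown to 4 dp, full precision carried).
So 1 − D = 0.7146, i.e. 0.71 to 2 decimal places.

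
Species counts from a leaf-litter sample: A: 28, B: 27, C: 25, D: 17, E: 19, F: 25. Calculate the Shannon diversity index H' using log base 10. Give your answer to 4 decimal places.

0.7714

Total N = 28+27+25+17+19+25 = 141, so the proportions are 0.198582, 0.191489, 0.177305, 0.120567, 0.134752, 0.177305 (working shown to 6 dp, full precision carried).
Each pᵢ log₁₀ pᵢ term: 0.198582×(-0.702061)=-0.139416, 0.191489×(-0.717855)=-0.137462, 0.177305×(-0.751279)=-0.133206, 0.120567×(-0.918770)=-0.110774, 0.134752×(-0.870466)=-0.117297, 0.177305×(-0.751279)=-0.133206.
Sum = -0.771360, so H' = 0.7714.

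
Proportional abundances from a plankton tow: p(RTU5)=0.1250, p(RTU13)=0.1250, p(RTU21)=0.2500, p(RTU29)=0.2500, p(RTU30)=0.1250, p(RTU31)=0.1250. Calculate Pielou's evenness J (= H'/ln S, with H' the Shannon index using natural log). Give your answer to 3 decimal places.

0.967

H' = −Σ pᵢ ln pᵢ = −((-0.25993) + (-0.25993) + (-0.34657) + (-0.34657) + (-0.25993) + (-0.25993)) = 1.73287 (working shown to 5 dp, full precision carried).
With S = 6 species, ln S = 1.79176, so J = 1.73287/1.79176 = 0.96713, i.e. 0.967 to 3 decimal places.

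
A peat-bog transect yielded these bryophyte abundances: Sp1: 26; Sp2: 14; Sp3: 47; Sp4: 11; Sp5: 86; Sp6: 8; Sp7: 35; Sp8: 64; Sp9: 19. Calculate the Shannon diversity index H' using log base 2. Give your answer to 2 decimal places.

2.81

Total N = 26+14+47+11+86+8+35+64+19 = 310, so the proportions are 0.0839, 0.0452, 0.1516, 0.0355, 0.2774, 0.0258, 0.1129, 0.2065, 0.0613 (working shown to 4 dp, full precision carried).
Each pᵢ log₂ pᵢ term: 0.0839×(-3.5757)=-0.2999, 0.0452×(-4.4688)=-0.2018, 0.1516×(-2.7215)=-0.4126, 0.0355×(-4.8167)=-0.1709, 0.2774×(-1.8499)=-0.5132, 0.0258×(-5.2761)=-0.1362, 0.1129×(-3.1468)=-0.3553, 0.2065×(-2.2761)=-0.4699, 0.0613×(-4.0282)=-0.2469.
Sum = -2.8067, so H' = 2.81.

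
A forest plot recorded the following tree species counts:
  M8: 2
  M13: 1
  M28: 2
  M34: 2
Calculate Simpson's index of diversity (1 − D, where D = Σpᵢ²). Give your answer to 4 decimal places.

Total N = 2+1+2+2 = 7, so the proportions are 0.285714, 0.142857, 0.285714, 0.285714 (working shown to 6 dp, full precision carried).
D = 0.285714² + 0.142857² + 0.285714² + 0.285714² = 0.081633 + 0.020408 + 0.081633 + 0.081633 = 0.265306.
So 1 − D = 0.734694, i.e. 0.7347 to 4 decimal places.

0.7347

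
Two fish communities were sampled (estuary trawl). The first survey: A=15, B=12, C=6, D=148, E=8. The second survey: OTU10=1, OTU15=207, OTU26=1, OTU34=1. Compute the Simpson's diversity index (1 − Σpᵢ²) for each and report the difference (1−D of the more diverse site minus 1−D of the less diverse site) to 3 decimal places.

The first survey: N=189, proportions 0.07937, 0.06349, 0.03175, 0.78307, 0.04233, giving 1−D = 0.37367 (working shown to 5 dp, full precision carried).
The second survey: N=210, proportions 0.00476, 0.98571, 0.00476, 0.00476, giving 1−D = 0.02830.
Difference = |0.37367 − 0.02830| = 0.34537, i.e. 0.345 to 3 decimal places.

0.345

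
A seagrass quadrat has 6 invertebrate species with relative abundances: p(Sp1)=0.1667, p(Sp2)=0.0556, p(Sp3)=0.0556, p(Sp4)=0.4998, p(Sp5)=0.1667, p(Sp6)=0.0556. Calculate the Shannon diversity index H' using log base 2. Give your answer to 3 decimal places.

Each pᵢ log₂ pᵢ term (working shown to 5 dp, full precision carried): 0.1667×(-2.58467)=-0.43087, 0.0556×(-4.16877)=-0.23178, 0.0556×(-4.16877)=-0.23178, 0.4998×(-1.00058)=-0.50009, 0.1667×(-2.58467)=-0.43087, 0.0556×(-4.16877)=-0.23178.
Sum = -2.05717, so H' = 2.057.

2.057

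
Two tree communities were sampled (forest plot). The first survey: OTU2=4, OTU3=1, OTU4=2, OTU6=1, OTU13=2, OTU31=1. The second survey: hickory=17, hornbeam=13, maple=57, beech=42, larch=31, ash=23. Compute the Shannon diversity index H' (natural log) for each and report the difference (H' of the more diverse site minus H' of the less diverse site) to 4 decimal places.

The first survey: N=11, proportions 0.363636, 0.090909, 0.181818, 0.090909, 0.181818, 0.090909, giving H' = 1.641735 (working shown to 6 dp, full precision carried).
The second survey: N=183, proportions 0.092896, 0.071038, 0.311475, 0.229508, 0.169399, 0.125683, giving H' = 1.671153.
Difference = |1.641735 − 1.671153| = 0.029418, i.e. 0.0294 to 4 decimal places.

0.0294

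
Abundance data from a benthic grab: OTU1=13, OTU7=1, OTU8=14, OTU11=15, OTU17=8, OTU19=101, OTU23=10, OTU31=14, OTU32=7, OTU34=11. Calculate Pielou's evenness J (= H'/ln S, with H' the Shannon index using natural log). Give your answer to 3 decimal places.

Total N = 13+1+14+15+8+101+10+14+7+11 = 194, so the proportions are 0.06701, 0.00515, 0.07216, 0.07732, 0.04124, 0.52062, 0.05155, 0.07216, 0.03608, 0.0567 (working shown to 5 dp, full precision carried).
H' = −Σ pᵢ ln pᵢ = −((-0.18112) + (-0.02715) + (-0.18971) + (-0.19792) + (-0.13148) + (-0.33983) + (-0.15285) + (-0.18971) + (-0.11986) + (-0.16273)) = 1.69237.
With S = 10 species, ln S = 2.30259, so J = 1.69237/2.30259 = 0.73499, i.e. 0.735 to 3 decimal places.

0.735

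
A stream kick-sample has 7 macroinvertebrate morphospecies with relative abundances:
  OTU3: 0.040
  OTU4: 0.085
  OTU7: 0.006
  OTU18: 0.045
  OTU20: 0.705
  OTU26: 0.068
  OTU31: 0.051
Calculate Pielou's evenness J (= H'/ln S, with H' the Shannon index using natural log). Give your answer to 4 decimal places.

0.5599

H' = −Σ pᵢ ln pᵢ = −((-0.128755) + (-0.209534) + (-0.030696) + (-0.139549) + (-0.246438) + (-0.182801) + (-0.151772)) = 1.089545 (working shown to 6 dp, full precision carried).
With S = 7 species, ln S = 1.945910, so J = 1.089545/1.945910 = 0.559916, i.e. 0.5599 to 4 decimal places.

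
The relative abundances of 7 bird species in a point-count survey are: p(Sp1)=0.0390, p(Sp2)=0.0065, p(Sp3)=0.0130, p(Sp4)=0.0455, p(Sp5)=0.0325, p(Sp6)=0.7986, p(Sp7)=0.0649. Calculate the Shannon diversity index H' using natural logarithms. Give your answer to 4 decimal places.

Each pᵢ ln pᵢ term (working shown to 6 dp, full precision carried): 0.039×(-3.244194)=-0.126524, 0.0065×(-5.035953)=-0.032734, 0.013×(-4.342806)=-0.056456, 0.0455×(-3.090043)=-0.140597, 0.0325×(-3.426515)=-0.111362, 0.7986×(-0.224895)=-0.179601, 0.0649×(-2.734908)=-0.177496.
Sum = -0.824769, so H' = 0.8248.

0.8248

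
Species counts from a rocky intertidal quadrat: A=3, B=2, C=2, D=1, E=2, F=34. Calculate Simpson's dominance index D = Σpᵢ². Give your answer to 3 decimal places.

Total N = 3+2+2+1+2+34 = 44, so the proportions are 0.06818, 0.04545, 0.04545, 0.02273, 0.04545, 0.77273 (working shown to 5 dp, full precision carried).
D = 0.06818² + 0.04545² + 0.04545² + 0.02273² + 0.04545² + 0.77273² = 0.00465 + 0.00207 + 0.00207 + 0.00052 + 0.00207 + 0.59711 = 0.60847.
To 3 decimal places, D = 0.608.

0.608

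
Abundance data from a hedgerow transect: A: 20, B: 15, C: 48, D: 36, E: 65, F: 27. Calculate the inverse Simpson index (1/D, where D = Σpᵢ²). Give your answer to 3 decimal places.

4.850

Total N = 20+15+48+36+65+27 = 211, so the proportions are 0.0947867, 0.07109, 0.2274882, 0.1706161, 0.3080569, 0.1279621 (working shown to 7 dp, full precision carried).
D = 0.0947867² + 0.07109² + 0.2274882² + 0.1706161² + 0.3080569² + 0.1279621² = 0.0089845 + 0.0050538 + 0.0517509 + 0.0291099 + 0.0948990 + 0.0163743 = 0.2061724.
So 1/D = 4.85031, i.e. 4.850 to 3 decimal places.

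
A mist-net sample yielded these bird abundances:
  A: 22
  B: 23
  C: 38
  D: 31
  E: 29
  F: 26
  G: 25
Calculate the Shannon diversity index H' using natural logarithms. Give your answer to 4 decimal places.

1.9295

Total N = 22+23+38+31+29+26+25 = 194, so the proportions are 0.113402, 0.118557, 0.195876, 0.159794, 0.149485, 0.134021, 0.128866 (working shown to 6 dp, full precision carried).
Each pᵢ ln pᵢ term: 0.113402×(-2.176816)=-0.246855, 0.118557×(-2.132364)=-0.252806, 0.195876×(-1.630272)=-0.319332, 0.159794×(-1.833871)=-0.293041, 0.149485×(-1.900562)=-0.284105, 0.134021×(-2.009762)=-0.269349, 0.128866×(-2.048982)=-0.264044.
Sum = -1.929533, so H' = 1.9295.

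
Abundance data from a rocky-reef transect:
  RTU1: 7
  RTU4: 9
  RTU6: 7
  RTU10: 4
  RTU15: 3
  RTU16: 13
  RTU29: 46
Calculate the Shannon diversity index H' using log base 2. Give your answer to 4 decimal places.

Total N = 7+9+7+4+3+13+46 = 89, so the proportions are 0.078652, 0.101124, 0.078652, 0.044944, 0.033708, 0.146067, 0.516854 (working shown to 6 dp, full precision carried).
Each pᵢ log₂ pᵢ term: 0.078652×(-3.668379)=-0.288524, 0.101124×(-3.305808)=-0.334295, 0.078652×(-3.668379)=-0.288524, 0.044944×(-4.475733)=-0.201157, 0.033708×(-4.890771)=-0.164857, 0.146067×(-2.775294)=-0.405380, 0.516854×(-0.952171)=-0.492134.
Sum = -2.174871, so H' = 2.1749.

2.1749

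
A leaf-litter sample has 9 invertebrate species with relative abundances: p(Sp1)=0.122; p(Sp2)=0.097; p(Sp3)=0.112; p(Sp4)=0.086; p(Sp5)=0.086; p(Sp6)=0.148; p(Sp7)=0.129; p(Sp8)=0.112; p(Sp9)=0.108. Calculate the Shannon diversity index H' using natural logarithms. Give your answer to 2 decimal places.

2.18

Each pᵢ ln pᵢ term (working shown to 4 dp, full precision carried): 0.122×(-2.1037)=-0.2567, 0.097×(-2.3330)=-0.2263, 0.112×(-2.1893)=-0.2452, 0.086×(-2.4534)=-0.2110, 0.086×(-2.4534)=-0.2110, 0.148×(-1.9105)=-0.2828, 0.129×(-2.0479)=-0.2642, 0.112×(-2.1893)=-0.2452, 0.108×(-2.2256)=-0.2404.
Sum = -2.1827, so H' = 2.18.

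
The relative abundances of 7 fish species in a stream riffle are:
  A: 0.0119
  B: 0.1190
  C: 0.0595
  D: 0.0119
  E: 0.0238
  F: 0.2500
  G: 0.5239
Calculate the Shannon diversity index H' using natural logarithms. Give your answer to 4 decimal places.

1.3009

Each pᵢ ln pᵢ term (working shown to 6 dp, full precision carried): 0.0119×(-4.431217)=-0.052731, 0.119×(-2.128632)=-0.253307, 0.0595×(-2.821779)=-0.167896, 0.0119×(-4.431217)=-0.052731, 0.0238×(-3.738070)=-0.088966, 0.25×(-1.386294)=-0.346574, 0.5239×(-0.646454)=-0.338677.
Sum = -1.300883, so H' = 1.3009.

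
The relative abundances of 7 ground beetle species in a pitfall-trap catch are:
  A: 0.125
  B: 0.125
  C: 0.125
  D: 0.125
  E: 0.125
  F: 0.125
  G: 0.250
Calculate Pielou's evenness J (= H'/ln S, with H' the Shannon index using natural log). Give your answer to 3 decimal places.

H' = −Σ pᵢ ln pᵢ = −((-0.25993) + (-0.25993) + (-0.25993) + (-0.25993) + (-0.25993) + (-0.25993) + (-0.34657)) = 1.90615 (working shown to 5 dp, full precision carried).
With S = 7 species, ln S = 1.94591, so J = 1.90615/1.94591 = 0.97957, i.e. 0.980 to 3 decimal places.

0.980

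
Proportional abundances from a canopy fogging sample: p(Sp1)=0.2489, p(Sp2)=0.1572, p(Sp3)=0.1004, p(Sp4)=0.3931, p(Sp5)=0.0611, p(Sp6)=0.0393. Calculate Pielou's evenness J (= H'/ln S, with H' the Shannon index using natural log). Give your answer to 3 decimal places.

0.855

H' = −Σ pᵢ ln pᵢ = −((-0.34615) + (-0.29086) + (-0.23078) + (-0.36703) + (-0.17079) + (-0.12720)) = 1.53280 (working shown to 5 dp, full precision carried).
With S = 6 species, ln S = 1.79176, so J = 1.53280/1.79176 = 0.85547, i.e. 0.855 to 3 decimal places.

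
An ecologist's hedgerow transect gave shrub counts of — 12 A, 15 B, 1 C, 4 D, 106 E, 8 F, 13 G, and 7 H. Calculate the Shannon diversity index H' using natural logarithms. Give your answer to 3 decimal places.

1.293

Total N = 12+15+1+4+106+8+13+7 = 166, so the proportions are 0.07229, 0.09036, 0.00602, 0.0241, 0.63855, 0.04819, 0.07831, 0.04217 (working shown to 5 dp, full precision carried).
Each pᵢ ln pᵢ term: 0.07229×(-2.62708)=-0.18991, 0.09036×(-2.40394)=-0.21722, 0.00602×(-5.11199)=-0.03080, 0.0241×(-3.72569)=-0.08978, 0.63855×(-0.44855)=-0.28642, 0.04819×(-3.03255)=-0.14615, 0.07831×(-2.54704)=-0.19947, 0.04217×(-3.16608)=-0.13351.
Sum = -1.29325, so H' = 1.293.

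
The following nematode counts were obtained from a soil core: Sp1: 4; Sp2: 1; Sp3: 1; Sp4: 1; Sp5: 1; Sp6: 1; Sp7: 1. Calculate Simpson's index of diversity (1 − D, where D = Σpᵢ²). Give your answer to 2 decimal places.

Total N = 4+1+1+1+1+1+1 = 10, so the proportions are 0.4, 0.1, 0.1, 0.1, 0.1, 0.1, 0.1 (working shown to 4 dp, full precision carried).
D = 0.4² + 0.1² + 0.1² + 0.1² + 0.1² + 0.1² + 0.1² = 0.1600 + 0.0100 + 0.0100 + 0.0100 + 0.0100 + 0.0100 + 0.0100 = 0.2200.
So 1 − D = 0.7800, i.e. 0.78 to 2 decimal places.

0.78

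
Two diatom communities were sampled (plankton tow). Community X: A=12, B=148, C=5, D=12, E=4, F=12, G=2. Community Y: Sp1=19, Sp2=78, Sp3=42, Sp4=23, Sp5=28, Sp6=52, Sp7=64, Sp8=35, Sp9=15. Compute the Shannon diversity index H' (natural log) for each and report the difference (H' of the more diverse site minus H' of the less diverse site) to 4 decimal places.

1.1245

Community X: N=195, proportions 0.061538, 0.758974, 0.025641, 0.061538, 0.020513, 0.061538, 0.010256, giving H' = 0.944678 (working shown to 6 dp, full precision carried).
Community Y: N=356, proportions 0.053371, 0.219101, 0.117978, 0.064607, 0.078652, 0.146067, 0.179775, 0.098315, 0.042135, giving H' = 2.069147.
Difference = |0.944678 − 2.069147| = 1.124469, i.e. 1.1245 to 4 decimal places.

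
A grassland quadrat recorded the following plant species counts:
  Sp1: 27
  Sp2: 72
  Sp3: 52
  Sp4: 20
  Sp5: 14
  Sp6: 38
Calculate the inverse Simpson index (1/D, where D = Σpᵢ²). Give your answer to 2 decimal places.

Total N = 27+72+52+20+14+38 = 223, so the proportions are 0.121076, 0.32287, 0.233184, 0.089686, 0.06278, 0.170404 (working shown to 6 dp, full precision carried).
D = 0.121076² + 0.32287² + 0.233184² + 0.089686² + 0.06278² + 0.170404² = 0.014659 + 0.104245 + 0.054375 + 0.008044 + 0.003941 + 0.029037 = 0.214302.
So 1/D = 4.6663, i.e. 4.67 to 2 decimal places.

4.67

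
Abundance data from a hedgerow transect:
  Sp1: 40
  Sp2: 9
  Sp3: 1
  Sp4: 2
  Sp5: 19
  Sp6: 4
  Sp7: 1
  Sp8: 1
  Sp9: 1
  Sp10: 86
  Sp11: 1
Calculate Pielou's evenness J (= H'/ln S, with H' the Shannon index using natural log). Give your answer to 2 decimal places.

0.58

Total N = 40+9+1+2+19+4+1+1+1+86+1 = 165, so the proportions are 0.2424, 0.0545, 0.0061, 0.0121, 0.1152, 0.0242, 0.0061, 0.0061, 0.0061, 0.5212, 0.0061 (working shown to 4 dp, full precision carried).
H' = −Σ pᵢ ln pᵢ = −((-0.3435) + (-0.1587) + (-0.0309) + (-0.0535) + (-0.2489) + (-0.0902) + (-0.0309) + (-0.0309) + (-0.0309) + (-0.3396) + (-0.0309)) = 1.3891.
With S = 11 species, ln S = 2.3979, so J = 1.3891/2.3979 = 0.5793, i.e. 0.58 to 2 decimal places.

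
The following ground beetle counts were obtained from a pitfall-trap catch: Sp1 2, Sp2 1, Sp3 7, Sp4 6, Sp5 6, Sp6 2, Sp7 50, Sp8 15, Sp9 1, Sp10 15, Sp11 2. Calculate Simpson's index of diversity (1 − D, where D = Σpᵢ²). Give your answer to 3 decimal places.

0.731

Total N = 2+1+7+6+6+2+50+15+1+15+2 = 107, so the proportions are 0.01869, 0.00935, 0.06542, 0.05607, 0.05607, 0.01869, 0.46729, 0.14019, 0.00935, 0.14019, 0.01869 (working shown to 5 dp, full precision carried).
D = 0.01869² + 0.00935² + 0.06542² + 0.05607² + 0.05607² + 0.01869² + 0.46729² + 0.14019² + 0.00935² + 0.14019² + 0.01869² = 0.00035 + 0.00009 + 0.00428 + 0.00314 + 0.00314 + 0.00035 + 0.21836 + 0.01965 + 0.00009 + 0.01965 + 0.00035 = 0.26946.
So 1 − D = 0.73054, i.e. 0.731 to 3 decimal places.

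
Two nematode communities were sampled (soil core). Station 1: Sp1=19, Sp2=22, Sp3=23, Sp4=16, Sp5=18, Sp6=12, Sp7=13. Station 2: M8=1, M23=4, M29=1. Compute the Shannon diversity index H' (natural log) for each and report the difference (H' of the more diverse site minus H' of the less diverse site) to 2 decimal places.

1.05

Station 1: N=123, proportions 0.1545, 0.1789, 0.187, 0.1301, 0.1463, 0.0976, 0.1057, giving H' = 1.9210 (working shown to 4 dp, full precision carried).
Station 2: N=6, proportions 0.1667, 0.6667, 0.1667, giving H' = 0.8676.
Difference = |1.9210 − 0.8676| = 1.0534, i.e. 1.05 to 2 decimal places.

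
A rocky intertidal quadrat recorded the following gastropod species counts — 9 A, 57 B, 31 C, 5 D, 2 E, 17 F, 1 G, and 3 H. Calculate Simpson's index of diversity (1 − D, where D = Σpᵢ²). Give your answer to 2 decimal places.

Total N = 9+57+31+5+2+17+1+3 = 125, so the proportions are 0.072, 0.456, 0.248, 0.04, 0.016, 0.136, 0.008, 0.024 (working shown to 4 dp, full precision carried).
D = 0.072² + 0.456² + 0.248² + 0.04² + 0.016² + 0.136² + 0.008² + 0.024² = 0.0052 + 0.2079 + 0.0615 + 0.0016 + 0.0003 + 0.0185 + 0.0001 + 0.0006 = 0.2956.
So 1 − D = 0.7044, i.e. 0.70 to 2 decimal places.

0.70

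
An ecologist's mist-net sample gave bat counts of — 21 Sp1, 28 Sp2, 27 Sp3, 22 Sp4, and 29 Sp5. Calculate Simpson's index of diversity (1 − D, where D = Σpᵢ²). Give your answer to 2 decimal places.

0.80

Total N = 21+28+27+22+29 = 127, so the proportions are 0.1654, 0.2205, 0.2126, 0.1732, 0.2283 (working shown to 4 dp, full precision carried).
D = 0.1654² + 0.2205² + 0.2126² + 0.1732² + 0.2283² = 0.0273 + 0.0486 + 0.0452 + 0.0300 + 0.0521 = 0.2033.
So 1 − D = 0.7967, i.e. 0.80 to 2 decimal places.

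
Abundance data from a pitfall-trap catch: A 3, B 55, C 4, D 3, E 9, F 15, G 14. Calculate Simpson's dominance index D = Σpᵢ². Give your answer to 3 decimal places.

Total N = 3+55+4+3+9+15+14 = 103, so the proportions are 0.02913, 0.53398, 0.03883, 0.02913, 0.08738, 0.14563, 0.13592 (working shown to 5 dp, full precision carried).
D = 0.02913² + 0.53398² + 0.03883² + 0.02913² + 0.08738² + 0.14563² + 0.13592² = 0.00085 + 0.28514 + 0.00151 + 0.00085 + 0.00764 + 0.02121 + 0.01847 = 0.33566.
To 3 decimal places, D = 0.336.

0.336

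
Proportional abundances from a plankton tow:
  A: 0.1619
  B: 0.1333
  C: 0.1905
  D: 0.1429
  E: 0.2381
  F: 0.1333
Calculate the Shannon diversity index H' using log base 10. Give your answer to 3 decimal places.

Each pᵢ log₁₀ pᵢ term (working shown to 5 dp, full precision carried): 0.1619×(-0.79075)=-0.12802, 0.1333×(-0.87517)=-0.11666, 0.1905×(-0.72011)=-0.13718, 0.1429×(-0.84497)=-0.12075, 0.2381×(-0.62324)=-0.14839, 0.1333×(-0.87517)=-0.11666.
Sum = -0.76766, so H' = 0.768.

0.768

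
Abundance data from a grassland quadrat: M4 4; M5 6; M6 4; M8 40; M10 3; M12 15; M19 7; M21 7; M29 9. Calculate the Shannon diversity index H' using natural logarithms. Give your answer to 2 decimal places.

1.81

Total N = 4+6+4+40+3+15+7+7+9 = 95, so the proportions are 0.0421, 0.0632, 0.0421, 0.4211, 0.0316, 0.1579, 0.0737, 0.0737, 0.0947 (working shown to 4 dp, full precision carried).
Each pᵢ ln pᵢ term: 0.0421×(-3.1676)=-0.1334, 0.0632×(-2.7621)=-0.1744, 0.0421×(-3.1676)=-0.1334, 0.4211×(-0.8650)=-0.3642, 0.0316×(-3.4553)=-0.1091, 0.1579×(-1.8458)=-0.2914, 0.0737×(-2.6080)=-0.1922, 0.0737×(-2.6080)=-0.1922, 0.0947×(-2.3567)=-0.2233.
Sum = -1.8136, so H' = 1.81.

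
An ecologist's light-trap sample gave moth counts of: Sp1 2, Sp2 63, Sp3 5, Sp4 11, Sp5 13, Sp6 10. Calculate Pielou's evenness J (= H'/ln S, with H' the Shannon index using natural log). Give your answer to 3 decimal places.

Total N = 2+63+5+11+13+10 = 104, so the proportions are 0.01923, 0.60577, 0.04808, 0.10577, 0.125, 0.09615 (working shown to 5 dp, full precision carried).
H' = −Σ pᵢ ln pᵢ = −((-0.07599) + (-0.30365) + (-0.14591) + (-0.23761) + (-0.25993) + (-0.22517)) = 1.24826.
With S = 6 species, ln S = 1.79176, so J = 1.24826/1.79176 = 0.69667, i.e. 0.697 to 3 decimal places.

0.697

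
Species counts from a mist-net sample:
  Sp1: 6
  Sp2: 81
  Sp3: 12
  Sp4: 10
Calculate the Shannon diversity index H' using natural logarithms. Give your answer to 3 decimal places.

Total N = 6+81+12+10 = 109, so the proportions are 0.05505, 0.74312, 0.11009, 0.09174 (working shown to 5 dp, full precision carried).
Each pᵢ ln pᵢ term: 0.05505×(-2.89959)=-0.15961, 0.74312×(-0.29690)=-0.22063, 0.11009×(-2.20644)=-0.24291, 0.09174×(-2.38876)=-0.21915.
Sum = -0.84231, so H' = 0.842.

0.842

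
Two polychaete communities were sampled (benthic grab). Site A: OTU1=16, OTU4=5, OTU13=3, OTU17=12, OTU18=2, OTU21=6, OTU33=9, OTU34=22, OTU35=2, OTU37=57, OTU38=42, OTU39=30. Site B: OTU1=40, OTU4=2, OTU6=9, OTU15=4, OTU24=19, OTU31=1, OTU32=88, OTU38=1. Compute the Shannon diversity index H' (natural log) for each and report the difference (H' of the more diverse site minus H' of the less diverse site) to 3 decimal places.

0.751

Site A: N=206, proportions 0.07767, 0.024272, 0.014563, 0.058252, 0.009709, 0.029126, 0.043689, 0.106796, 0.009709, 0.276699, 0.203883, 0.145631, giving H' = 2.044884 (working shown to 6 dp, full precision carried).
Site B: N=164, proportions 0.243902, 0.012195, 0.054878, 0.02439, 0.115854, 0.006098, 0.536585, 0.006098, giving H' = 1.293698.
Difference = |2.044884 − 1.293698| = 0.751186, i.e. 0.751 to 3 decimal places.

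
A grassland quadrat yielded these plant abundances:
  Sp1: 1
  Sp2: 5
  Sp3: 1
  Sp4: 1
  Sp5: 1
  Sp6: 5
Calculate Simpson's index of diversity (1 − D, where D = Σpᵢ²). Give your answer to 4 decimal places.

Total N = 1+5+1+1+1+5 = 14, so the proportions are 0.071429, 0.357143, 0.071429, 0.071429, 0.071429, 0.357143 (working shown to 6 dp, full precision carried).
D = 0.071429² + 0.357143² + 0.071429² + 0.071429² + 0.071429² + 0.357143² = 0.005102 + 0.127551 + 0.005102 + 0.005102 + 0.005102 + 0.127551 = 0.275510.
So 1 − D = 0.724490, i.e. 0.7245 to 4 decimal places.

0.7245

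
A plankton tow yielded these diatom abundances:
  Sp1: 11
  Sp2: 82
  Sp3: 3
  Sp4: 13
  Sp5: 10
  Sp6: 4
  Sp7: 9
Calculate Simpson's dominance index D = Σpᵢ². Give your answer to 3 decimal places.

0.414

Total N = 11+82+3+13+10+4+9 = 132, so the proportions are 0.08333, 0.62121, 0.02273, 0.09848, 0.07576, 0.0303, 0.06818 (working shown to 5 dp, full precision carried).
D = 0.08333² + 0.62121² + 0.02273² + 0.09848² + 0.07576² + 0.0303² + 0.06818² = 0.00694 + 0.38590 + 0.00052 + 0.00970 + 0.00574 + 0.00092 + 0.00465 = 0.41437.
To 3 decimal places, D = 0.414.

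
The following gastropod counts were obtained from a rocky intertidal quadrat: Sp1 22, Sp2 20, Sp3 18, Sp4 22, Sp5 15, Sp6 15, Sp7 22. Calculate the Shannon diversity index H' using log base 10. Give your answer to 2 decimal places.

0.84

Total N = 22+20+18+22+15+15+22 = 134, so the proportions are 0.1642, 0.1493, 0.1343, 0.1642, 0.1119, 0.1119, 0.1642 (working shown to 4 dp, full precision carried).
Each pᵢ log₁₀ pᵢ term: 0.1642×(-0.7847)=-0.1288, 0.1493×(-0.8261)=-0.1233, 0.1343×(-0.8718)=-0.1171, 0.1642×(-0.7847)=-0.1288, 0.1119×(-0.9510)=-0.1065, 0.1119×(-0.9510)=-0.1065, 0.1642×(-0.7847)=-0.1288.
Sum = -0.8398, so H' = 0.84.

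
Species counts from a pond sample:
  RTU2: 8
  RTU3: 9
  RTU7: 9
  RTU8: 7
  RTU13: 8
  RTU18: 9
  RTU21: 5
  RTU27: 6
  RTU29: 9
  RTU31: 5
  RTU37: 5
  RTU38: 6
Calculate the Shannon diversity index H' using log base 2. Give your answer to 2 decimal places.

Total N = 8+9+9+7+8+9+5+6+9+5+5+6 = 86, so the proportions are 0.093, 0.1047, 0.1047, 0.0814, 0.093, 0.1047, 0.0581, 0.0698, 0.1047, 0.0581, 0.0581, 0.0698 (working shown to 4 dp, full precision carried).
Each pᵢ log₂ pᵢ term: 0.093×(-3.4263)=-0.3187, 0.1047×(-3.2563)=-0.3408, 0.1047×(-3.2563)=-0.3408, 0.0814×(-3.6189)=-0.2946, 0.093×(-3.4263)=-0.3187, 0.1047×(-3.2563)=-0.3408, 0.0581×(-4.1043)=-0.2386, 0.0698×(-3.8413)=-0.2680, 0.1047×(-3.2563)=-0.3408, 0.0581×(-4.1043)=-0.2386, 0.0581×(-4.1043)=-0.2386, 0.0698×(-3.8413)=-0.2680.
Sum = -3.5470, so H' = 3.55.

3.55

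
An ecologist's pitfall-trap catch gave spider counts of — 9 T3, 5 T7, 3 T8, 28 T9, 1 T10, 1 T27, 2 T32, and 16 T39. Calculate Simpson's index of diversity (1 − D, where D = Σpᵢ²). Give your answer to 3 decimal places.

Total N = 9+5+3+28+1+1+2+16 = 65, so the proportions are 0.13846, 0.07692, 0.04615, 0.43077, 0.01538, 0.01538, 0.03077, 0.24615 (working shown to 5 dp, full precision carried).
D = 0.13846² + 0.07692² + 0.04615² + 0.43077² + 0.01538² + 0.01538² + 0.03077² + 0.24615² = 0.01917 + 0.00592 + 0.00213 + 0.18556 + 0.00024 + 0.00024 + 0.00095 + 0.06059 = 0.27479.
So 1 − D = 0.72521, i.e. 0.725 to 3 decimal places.

0.725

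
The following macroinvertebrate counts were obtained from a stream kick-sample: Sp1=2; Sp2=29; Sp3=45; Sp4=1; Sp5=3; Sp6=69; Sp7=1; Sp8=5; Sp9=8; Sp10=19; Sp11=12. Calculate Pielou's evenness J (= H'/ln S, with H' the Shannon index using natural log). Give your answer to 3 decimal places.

0.743

Total N = 2+29+45+1+3+69+1+5+8+19+12 = 194, so the proportions are 0.01031, 0.14948, 0.23196, 0.00515, 0.01546, 0.35567, 0.00515, 0.02577, 0.04124, 0.09794, 0.06186 (working shown to 5 dp, full precision carried).
H' = −Σ pᵢ ln pᵢ = −((-0.04716) + (-0.28410) + (-0.33894) + (-0.02715) + (-0.06447) + (-0.36767) + (-0.02715) + (-0.09429) + (-0.13148) + (-0.22755) + (-0.17214)) = 1.78212.
With S = 11 species, ln S = 2.39790, so J = 1.78212/2.39790 = 0.74320, i.e. 0.743 to 3 decimal places.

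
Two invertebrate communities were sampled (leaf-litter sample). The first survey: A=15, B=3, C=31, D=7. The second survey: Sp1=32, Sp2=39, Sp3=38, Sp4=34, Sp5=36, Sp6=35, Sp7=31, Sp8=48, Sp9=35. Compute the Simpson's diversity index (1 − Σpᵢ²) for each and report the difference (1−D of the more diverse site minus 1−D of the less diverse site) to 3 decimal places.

The first survey: N=56, proportions 0.26786, 0.05357, 0.55357, 0.125, giving 1−D = 0.60332 (working shown to 5 dp, full precision carried).
The second survey: N=328, proportions 0.09756, 0.1189, 0.11585, 0.10366, 0.10976, 0.10671, 0.09451, 0.14634, 0.10671, giving 1−D = 0.88701.
Difference = |0.60332 − 0.88701| = 0.28369, i.e. 0.284 to 3 decimal places.

0.284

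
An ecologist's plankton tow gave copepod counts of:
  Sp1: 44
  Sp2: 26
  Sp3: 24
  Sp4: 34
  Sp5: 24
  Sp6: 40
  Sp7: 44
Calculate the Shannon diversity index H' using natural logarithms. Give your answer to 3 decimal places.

1.914

Total N = 44+26+24+34+24+40+44 = 236, so the proportions are 0.18644, 0.11017, 0.10169, 0.14407, 0.10169, 0.16949, 0.18644 (working shown to 5 dp, full precision carried).
Each pᵢ ln pᵢ term: 0.18644×(-1.67964)=-0.31315, 0.11017×(-2.20574)=-0.24300, 0.10169×(-2.28578)=-0.23245, 0.14407×(-1.93747)=-0.27913, 0.10169×(-2.28578)=-0.23245, 0.16949×(-1.77495)=-0.30084, 0.18644×(-1.67964)=-0.31315.
Sum = -1.91418, so H' = 1.914.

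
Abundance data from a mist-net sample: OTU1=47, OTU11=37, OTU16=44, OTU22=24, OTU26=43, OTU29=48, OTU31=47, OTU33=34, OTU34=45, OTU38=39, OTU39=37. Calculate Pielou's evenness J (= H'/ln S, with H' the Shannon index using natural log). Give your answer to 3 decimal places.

Total N = 47+37+44+24+43+48+47+34+45+39+37 = 445, so the proportions are 0.10562, 0.08315, 0.09888, 0.05393, 0.09663, 0.10787, 0.10562, 0.0764, 0.10112, 0.08764, 0.08315 (working shown to 5 dp, full precision carried).
H' = −Σ pᵢ ln pᵢ = −((-0.23742) + (-0.20680) + (-0.22879) + (-0.15748) + (-0.22581) + (-0.24020) + (-0.23742) + (-0.19649) + (-0.23172) + (-0.21336) + (-0.20680)) = 2.38229.
With S = 11 species, ln S = 2.39790, so J = 2.38229/2.39790 = 0.99349, i.e. 0.993 to 3 decimal places.

0.993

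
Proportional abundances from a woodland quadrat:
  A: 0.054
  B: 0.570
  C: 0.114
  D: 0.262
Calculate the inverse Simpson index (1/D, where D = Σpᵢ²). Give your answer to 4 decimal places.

D = 0.054² + 0.57² + 0.114² + 0.262² = 0.0029160 + 0.3249000 + 0.0129960 + 0.0686440 = 0.4094560 (working shown to 7 dp, full precision carried).
So 1/D = 2.442265, i.e. 2.4423 to 4 decimal places.

2.4423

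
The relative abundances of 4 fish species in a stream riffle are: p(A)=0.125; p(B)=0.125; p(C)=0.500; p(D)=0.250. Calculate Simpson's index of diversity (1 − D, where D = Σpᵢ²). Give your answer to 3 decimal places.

0.656

D = 0.125² + 0.125² + 0.5² + 0.25² = 0.01562 + 0.01562 + 0.25000 + 0.06250 = 0.34375 (working shown to 5 dp, full precision carried).
So 1 − D = 0.65625, i.e. 0.656 to 3 decimal places.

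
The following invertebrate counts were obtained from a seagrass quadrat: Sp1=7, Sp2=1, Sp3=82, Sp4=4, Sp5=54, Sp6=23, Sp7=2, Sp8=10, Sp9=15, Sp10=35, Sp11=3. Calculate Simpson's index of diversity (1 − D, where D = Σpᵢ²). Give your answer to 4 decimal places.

Total N = 7+1+82+4+54+23+2+10+15+35+3 = 236, so the proportions are 0.029661, 0.004237, 0.347458, 0.016949, 0.228814, 0.097458, 0.008475, 0.042373, 0.063559, 0.148305, 0.012712 (working shown to 6 dp, full precision carried).
D = 0.029661² + 0.004237² + 0.347458² + 0.016949² + 0.228814² + 0.097458² + 0.008475² + 0.042373² + 0.063559² + 0.148305² + 0.012712² = 0.000880 + 0.000018 + 0.120727 + 0.000287 + 0.052356 + 0.009498 + 0.000072 + 0.001795 + 0.004040 + 0.021994 + 0.000162 = 0.211828.
So 1 − D = 0.788172, i.e. 0.7882 to 4 decimal places.

0.7882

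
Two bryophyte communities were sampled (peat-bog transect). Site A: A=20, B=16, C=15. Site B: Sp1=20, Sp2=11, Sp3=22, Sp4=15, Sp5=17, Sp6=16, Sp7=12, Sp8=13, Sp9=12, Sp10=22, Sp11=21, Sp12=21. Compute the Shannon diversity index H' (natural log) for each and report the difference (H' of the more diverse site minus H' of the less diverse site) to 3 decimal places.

1.365

Site A: N=51, proportions 0.3921569, 0.3137255, 0.2941176, giving H' = 1.0907116 (working shown to 7 dp, full precision carried).
Site B: N=202, proportions 0.0990099, 0.0544554, 0.1089109, 0.0742574, 0.0841584, 0.0792079, 0.0594059, 0.0643564, 0.0594059, 0.1089109, 0.1039604, 0.1039604, giving H' = 2.4553162.
Difference = |1.0907116 − 2.4553162| = 1.3646046, i.e. 1.365 to 3 decimal places.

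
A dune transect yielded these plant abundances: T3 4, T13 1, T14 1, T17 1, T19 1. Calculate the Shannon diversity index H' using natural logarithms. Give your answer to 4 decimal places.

Total N = 4+1+1+1+1 = 8, so the proportions are 0.5, 0.125, 0.125, 0.125, 0.125 (working shown to 6 dp, full precision carried).
Each pᵢ ln pᵢ term: 0.5×(-0.693147)=-0.346574, 0.125×(-2.079442)=-0.259930, 0.125×(-2.079442)=-0.259930, 0.125×(-2.079442)=-0.259930, 0.125×(-2.079442)=-0.259930.
Sum = -1.386294, so H' = 1.3863.

1.3863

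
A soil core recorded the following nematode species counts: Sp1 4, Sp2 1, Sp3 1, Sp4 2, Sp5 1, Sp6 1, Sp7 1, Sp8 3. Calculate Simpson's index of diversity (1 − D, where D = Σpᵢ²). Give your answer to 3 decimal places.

Total N = 4+1+1+2+1+1+1+3 = 14, so the proportions are 0.28571, 0.07143, 0.07143, 0.14286, 0.07143, 0.07143, 0.07143, 0.21429 (working shown to 5 dp, full precision carried).
D = 0.28571² + 0.07143² + 0.07143² + 0.14286² + 0.07143² + 0.07143² + 0.07143² + 0.21429² = 0.08163 + 0.00510 + 0.00510 + 0.02041 + 0.00510 + 0.00510 + 0.00510 + 0.04592 = 0.17347.
So 1 − D = 0.82653, i.e. 0.827 to 3 decimal places.

0.827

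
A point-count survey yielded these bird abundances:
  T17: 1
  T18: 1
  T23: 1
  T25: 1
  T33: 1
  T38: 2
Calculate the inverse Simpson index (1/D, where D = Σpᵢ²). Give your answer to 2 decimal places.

5.44

Total N = 1+1+1+1+1+2 = 7, so the proportions are 0.142857, 0.142857, 0.142857, 0.142857, 0.142857, 0.285714 (working shown to 6 dp, full precision carried).
D = 0.142857² + 0.142857² + 0.142857² + 0.142857² + 0.142857² + 0.285714² = 0.020408 + 0.020408 + 0.020408 + 0.020408 + 0.020408 + 0.081633 = 0.183673.
So 1/D = 5.4444, i.e. 5.44 to 2 decimal places.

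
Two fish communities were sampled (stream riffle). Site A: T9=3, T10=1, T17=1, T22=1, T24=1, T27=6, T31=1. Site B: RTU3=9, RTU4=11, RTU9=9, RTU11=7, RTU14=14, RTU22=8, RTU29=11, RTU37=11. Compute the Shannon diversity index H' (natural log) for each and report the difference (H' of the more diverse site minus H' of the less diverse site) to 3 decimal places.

Site A: N=14, proportions 0.21429, 0.07143, 0.07143, 0.07143, 0.07143, 0.42857, 0.07143, giving H' = 1.63574 (working shown to 5 dp, full precision carried).
Site B: N=80, proportions 0.1125, 0.1375, 0.1125, 0.0875, 0.175, 0.1, 0.1375, 0.1375, giving H' = 2.05847.
Difference = |1.63574 − 2.05847| = 0.42273, i.e. 0.423 to 3 decimal places.

0.423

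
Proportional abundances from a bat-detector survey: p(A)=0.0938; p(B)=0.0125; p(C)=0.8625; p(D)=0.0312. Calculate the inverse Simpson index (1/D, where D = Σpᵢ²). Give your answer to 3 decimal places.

1.327

D = 0.0938² + 0.0125² + 0.8625² + 0.0312² = 0.008798 + 0.000156 + 0.743906 + 0.000973 = 0.753834 (working shown to 6 dp, full precision carried).
So 1/D = 1.32655, i.e. 1.327 to 3 decimal places.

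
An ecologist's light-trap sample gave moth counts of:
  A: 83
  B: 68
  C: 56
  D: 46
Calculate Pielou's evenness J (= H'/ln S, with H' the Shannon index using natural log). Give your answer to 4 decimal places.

Total N = 83+68+56+46 = 253, so the proportions are 0.328063, 0.268775, 0.221344, 0.181818 (working shown to 6 dp, full precision carried).
H' = −Σ pᵢ ln pᵢ = −((-0.365643) + (-0.353138) + (-0.333795) + (-0.309954)) = 1.362530.
With S = 4 species, ln S = 1.386294, so J = 1.362530/1.386294 = 0.982858, i.e. 0.9829 to 4 decimal places.

0.9829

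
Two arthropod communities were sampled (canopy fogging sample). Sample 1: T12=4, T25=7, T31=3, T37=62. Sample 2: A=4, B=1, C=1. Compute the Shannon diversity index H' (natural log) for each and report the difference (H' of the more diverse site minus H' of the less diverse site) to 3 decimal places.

0.199

Sample 1: N=76, proportions 0.05263, 0.09211, 0.03947, 0.81579, giving H' = 0.66830 (working shown to 5 dp, full precision carried).
Sample 2: N=6, proportions 0.66667, 0.16667, 0.16667, giving H' = 0.86756.
Difference = |0.66830 − 0.86756| = 0.19926, i.e. 0.199 to 3 decimal places.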